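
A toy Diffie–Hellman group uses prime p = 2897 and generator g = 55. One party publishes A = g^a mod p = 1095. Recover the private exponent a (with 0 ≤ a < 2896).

Baby-step giant-step with m = ceil(sqrt(2896)) = 54.
Baby table (55^j mod 2897 for j=0..53):
  0:1  1:55  2:128  3:1246  4:1899  5:153  6:2621  7:2202
  8:2333  9:847  10:233  11:1227  12:854  13:618  14:2123  15:885
  16:2323  17:297  18:1850  19:355  20:2143  21:1985  22:1986  23:2041
  24:2169  25:518  26:2417  27:2570  28:2294  29:1599  30:1035  31:1882
  32:2115  33:445  34:1299  35:1917  36:1143  37:2028  38:1454  39:1751
  40:704  41:1059  42:305  43:2290  44:1379  45:523  46:2692  47:313
  48:2730  49:2403  50:1800  51:502  52:1537  53:522
Giant step factor: 55^(-54) ≡ 2819 (mod 2897).
Scan 1095·2819^i mod 2897 for i = 0, 1, …:
  i=0: 1095   i=1: 1500   i=2: 1777   i=3: 450
  i=4: 2561   i=5: 135   i=6: 1058   i=7: 1489
  i=8: 2635   i=9: 157     …   i=41: 1029
  i=42: 854
Match at i=42, j=12: a = 42·54 + 12 = 2280.

2280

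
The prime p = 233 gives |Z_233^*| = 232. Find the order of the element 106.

The order of 106 must divide p − 1 = 232 = 2^3 · 29.
Divisors: 1, 2, 4, 8, 29, 58, 116, 232.
Check each in increasing order: 106^1 ≡ 106;  106^2 ≡ 52;  106^4 ≡ 141;  106^8 ≡ 76;  106^29 ≡ 136;  106^58 ≡ 89;  106^116 ≡ 232;  106^232 ≡ 1.
Smallest exponent giving 1 is 232.

232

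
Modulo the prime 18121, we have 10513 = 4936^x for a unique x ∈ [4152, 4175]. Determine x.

4159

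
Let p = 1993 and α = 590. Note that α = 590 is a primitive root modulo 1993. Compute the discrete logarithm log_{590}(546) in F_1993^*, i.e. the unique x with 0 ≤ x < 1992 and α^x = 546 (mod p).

747

Baby-step giant-step with m = ceil(sqrt(1992)) = 45.
Baby table (590^j mod 1993 for j=0..44):
  0:1  1:590  2:1318  3:350  4:1221  5:917  6:927  7:848
  8:77  9:1584  10:1836  11:1041  12:346  13:854  14:1624  15:1520
  16:1943  17:395  18:1862  19:437  20:733  21:1982  22:1482  23:1446
  24:136  25:520  26:1871  27:1761  28:637  29:1146  30:513  31:1727
  32:507  33:180  34:571  35:73  36:1217  37:550  38:1634  39:1441
  40:1172  41:1902  42:121  43:1635  44:38
Giant step factor: 590^(-45) ≡ 1195 (mod 1993).
Scan 546·1195^i mod 1993 for i = 0, 1, …:
  i=0: 546   i=1: 759   i=2: 190   i=3: 1841
  i=4: 1716   i=5: 1816   i=6: 1736   i=7: 1800
  i=8: 553   i=9: 1152     …   i=15: 290
  i=16: 1761
Match at i=16, j=27: x = 16·45 + 27 = 747.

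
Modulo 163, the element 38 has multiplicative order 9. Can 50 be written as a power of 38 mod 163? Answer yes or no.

⟨38⟩ has order 9; its elements mod 163 are {1, 38, 40, 53, 58, 85, 104, 133, 140}.
50 is not in this set.

no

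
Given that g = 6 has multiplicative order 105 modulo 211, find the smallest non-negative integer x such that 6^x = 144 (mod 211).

45

Baby-step giant-step with m = ceil(sqrt(105)) = 11.
Baby table (6^j mod 211 for j=0..10):
  0:1  1:6  2:36  3:5  4:30  5:180  6:25  7:150
  8:56  9:125  10:117
Giant step factor: 6^(-11) ≡ 52 (mod 211).
Scan 144·52^i mod 211 for i = 0, 1, …:
  i=0: 144   i=1: 103   i=2: 81   i=3: 203
  i=4: 6
Match at i=4, j=1: x = 4·11 + 1 = 45.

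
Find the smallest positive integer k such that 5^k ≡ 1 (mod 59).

The order of 5 must divide p − 1 = 58 = 2 · 29.
Divisors: 1, 2, 29, 58.
Check each in increasing order: 5^1 ≡ 5;  5^2 ≡ 25;  5^29 ≡ 1.
Smallest exponent giving 1 is 29.

29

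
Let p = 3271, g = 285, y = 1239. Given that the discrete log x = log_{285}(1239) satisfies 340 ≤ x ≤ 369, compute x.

Compute 285^340 mod 3271 = 934, then multiply by 285 repeatedly:
  285^340=934  285^341=1239
Found 1239 at exponent 341.

341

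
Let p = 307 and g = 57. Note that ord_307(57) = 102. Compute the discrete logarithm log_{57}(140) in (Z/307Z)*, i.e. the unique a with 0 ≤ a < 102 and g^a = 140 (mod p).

43

Baby-step giant-step with m = ceil(sqrt(102)) = 11.
Baby table (57^j mod 307 for j=0..10):
  0:1  1:57  2:179  3:72  4:113  5:301  6:272  7:154
  8:182  9:243  10:36
Giant step factor: 57^(-11) ≡ 288 (mod 307).
Scan 140·288^i mod 307 for i = 0, 1, …:
  i=0: 140   i=1: 103   i=2: 192   i=3: 36
Match at i=3, j=10: a = 3·11 + 10 = 43.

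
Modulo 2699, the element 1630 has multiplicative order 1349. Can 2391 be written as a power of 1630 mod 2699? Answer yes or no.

2391 ∈ ⟨1630⟩ iff 2391^1349 ≡ 1 (mod 2699), since |⟨1630⟩| = 1349.
2391^1349 mod 2699 = 2698.
Since 2698 ≠ 1, 2391 does not lie in the subgroup.

no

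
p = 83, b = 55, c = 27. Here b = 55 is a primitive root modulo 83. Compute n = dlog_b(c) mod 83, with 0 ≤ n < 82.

38

Baby-step giant-step with m = ceil(sqrt(82)) = 10.
Baby table (55^j mod 83 for j=0..9):
  0:1  1:55  2:37  3:43  4:41  5:14  6:23  7:20
  8:21  9:76
Giant step factor: 55^(-10) ≡ 36 (mod 83).
Scan 27·36^i mod 83 for i = 0, 1, …:
  i=0: 27   i=1: 59   i=2: 49   i=3: 21
Match at i=3, j=8: n = 3·10 + 8 = 38.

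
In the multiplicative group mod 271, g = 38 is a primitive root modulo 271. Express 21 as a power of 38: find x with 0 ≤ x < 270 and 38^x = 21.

43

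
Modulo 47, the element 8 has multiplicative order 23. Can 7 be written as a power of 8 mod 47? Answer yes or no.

yes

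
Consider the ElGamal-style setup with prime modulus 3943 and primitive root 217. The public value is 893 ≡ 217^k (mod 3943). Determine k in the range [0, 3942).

Baby-step giant-step with m = ceil(sqrt(3942)) = 63.
Baby table (217^j mod 3943 for j=0..62):
  0:1  1:217  2:3716  3:2000  4:270  5:3388  6:1798  7:3752
  8:1926  9:3927  10:471  11:3632  12:3487  13:3566  14:994  15:2776
  16:3056  17:728  18:256  19:350  20:1033  21:3353  22:2089  23:3811
  24:2900  25:2363  26:181  27:3790  28:2286  29:3187  30:1554  31:2063
  32:2112  33:916  34:1622  35:1047  36:2448  37:2854  38:267  39:2737
  40:2479  41:1695  42:1116  43:1649  44:2963  45:262  46:1652  47:3614
  48:3524  49:3709  50:481  51:1859  52:1217  53:3851  54:3694  55:1169
  56:1321  57:2761  58:3744  59:190  60:1800  61:243  62:1472
Giant step factor: 217^(-63) ≡ 3366 (mod 3943).
Scan 893·3366^i mod 3943 for i = 0, 1, …:
  i=0: 893   i=1: 1272   i=2: 3397   i=3: 3545
  i=4: 952   i=5: 2716   i=6: 2182   i=7: 2746
  i=8: 644   i=9: 2997     …   i=42: 3184
  i=43: 270
Match at i=43, j=4: k = 43·63 + 4 = 2713.

2713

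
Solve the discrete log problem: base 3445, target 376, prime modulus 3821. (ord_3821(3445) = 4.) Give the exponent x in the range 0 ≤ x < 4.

3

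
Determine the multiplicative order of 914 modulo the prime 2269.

2268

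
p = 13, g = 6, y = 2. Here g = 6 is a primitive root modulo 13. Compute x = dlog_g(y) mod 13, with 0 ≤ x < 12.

5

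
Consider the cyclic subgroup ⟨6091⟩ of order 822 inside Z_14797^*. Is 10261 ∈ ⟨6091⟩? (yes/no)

yes

10261 ∈ ⟨6091⟩ iff 10261^822 ≡ 1 (mod 14797), since |⟨6091⟩| = 822.
10261^822 mod 14797 = 1.
Since 1 = 1, 10261 lies in the subgroup.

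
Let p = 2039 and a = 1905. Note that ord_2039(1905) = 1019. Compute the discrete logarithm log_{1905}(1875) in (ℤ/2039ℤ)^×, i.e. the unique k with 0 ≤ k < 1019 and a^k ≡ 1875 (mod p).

60

Baby-step giant-step with m = ceil(sqrt(1019)) = 32.
Baby table (1905^j mod 2039 for j=0..31):
  0:1  1:1905  2:1644  3:1955  4:1061  5:556  6:939  7:592
  8:193  9:645  10:1247  11:100  12:873  13:1280  14:1795  15:72
  16:547  17:106  18:69  19:949  20:1291  21:321  22:1844  23:1662
  24:1582  25:68  26:1083  27:1686  28:405  29:783  30:1106  31:643
Giant step factor: 1905^(-32) ≡ 930 (mod 2039).
Scan 1875·930^i mod 2039 for i = 0, 1, …:
  i=0: 1875   i=1: 405
Match at i=1, j=28: k = 1·32 + 28 = 60.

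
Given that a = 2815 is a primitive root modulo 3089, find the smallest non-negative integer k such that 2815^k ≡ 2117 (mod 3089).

Baby-step giant-step with m = ceil(sqrt(3088)) = 56.
Baby table (2815^j mod 3089 for j=0..55):
  0:1  1:2815  2:940  3:1916  4:146  5:153  6:1324  7:1726
  8:2782  9:715  10:1786  11:1787  12:1513  13:2453  14:1280  15:1426
  16:1579  17:2903  18:1540  19:1233  20:1948  21:645  22:2432  23:856
  24:220  25:1500  26:2926  27:1416  28:1230  29:2770  30:914  31:2862
  32:418  33:2850  34:617  35:837  36:2337  37:2174  38:501  39:1731
  40:1412  41:2326  42:2099  43:2517  44:2278  45:2895  46:643  47:2980
  48:2065  49:2566  50:1208  51:2620  52:1857  53:867  54:295  55:2573
Giant step factor: 2815^(-56) ≡ 2171 (mod 3089).
Scan 2117·2171^i mod 3089 for i = 0, 1, …:
  i=0: 2117   i=1: 2664   i=2: 936   i=3: 2583
  i=4: 1158   i=5: 2661   i=6: 601   i=7: 1213
  i=8: 1595   i=9: 3065     …   i=23: 1907
  i=24: 837
Match at i=24, j=35: k = 24·56 + 35 = 1379.

1379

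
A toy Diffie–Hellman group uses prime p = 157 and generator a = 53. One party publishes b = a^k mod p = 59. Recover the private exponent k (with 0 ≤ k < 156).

Baby-step giant-step with m = ceil(sqrt(156)) = 13.
Baby table (53^j mod 157 for j=0..12):
  0:1  1:53  2:140  3:41  4:132  5:88  6:111  7:74
  8:154  9:155  10:51  11:34  12:75
Giant step factor: 53^(-13) ≡ 22 (mod 157).
Scan 59·22^i mod 157 for i = 0, 1, …:
  i=0: 59   i=1: 42   i=2: 139   i=3: 75
Match at i=3, j=12: k = 3·13 + 12 = 51.

51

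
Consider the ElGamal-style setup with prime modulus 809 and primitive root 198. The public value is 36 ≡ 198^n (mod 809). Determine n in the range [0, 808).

Baby-step giant-step with m = ceil(sqrt(808)) = 29.
Baby table (198^j mod 809 for j=0..28):
  0:1  1:198  2:372  3:37  4:45  5:11  6:560  7:47
  8:407  9:495  10:121  11:497  12:517  13:432  14:591  15:522
  16:613  17:24  18:707  19:29  20:79  21:271  22:264  23:496
  24:319  25:60  26:554  27:477  28:602
Giant step factor: 198^(-29) ≡ 243 (mod 809).
Scan 36·243^i mod 809 for i = 0, 1, …:
  i=0: 36   i=1: 658   i=2: 521   i=3: 399
  i=4: 686   i=5: 44   i=6: 175   i=7: 457
  i=8: 218   i=9: 389     …   i=21: 375
  i=22: 517
Match at i=22, j=12: n = 22·29 + 12 = 650.

650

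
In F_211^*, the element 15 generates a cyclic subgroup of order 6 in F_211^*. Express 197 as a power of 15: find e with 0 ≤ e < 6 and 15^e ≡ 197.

Successive powers of 15 modulo 211:
  15^0=1  15^1=15  15^2=14  15^3=210  15^4=196  15^5=197
So 15^5 ≡ 197 (mod 211), giving e = 5.

5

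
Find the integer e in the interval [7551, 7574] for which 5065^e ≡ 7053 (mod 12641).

7573

Compute 5065^7551 mod 12641 = 7055, then multiply by 5065 repeatedly:
  5065^7551=7055  5065^7552=10109  5065^7553=6035  5065^7554=1337  5065^7555=8970
  5065^7556=1296  5065^7557=3561  5065^7558=10399  5065^7559=8529  5065^7560=5088
  5065^7561=8362  5065^7562=6180  5065^7563=2584  5065^7564=4525  5065^7565=992
  5065^7566=6003  5065^7567=3590  5065^7568=5592  5065^7569=7640  5065^7570=2499
  5065^7571=3794  5065^7572=2290  5065^7573=7053
Found 7053 at exponent 7573.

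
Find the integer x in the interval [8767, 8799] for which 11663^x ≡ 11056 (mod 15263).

8777

Compute 11663^8767 mod 15263 = 6827, then multiply by 11663 repeatedly:
  11663^8767=6827  11663^8768=11493  11663^8769=3193  11663^8770=13502  11663^8771=5455
  11663^8772=5481  11663^8773=3459  11663^8774=2208  11663^8775=3223  11663^8776=12343
  11663^8777=11056
Found 11056 at exponent 8777.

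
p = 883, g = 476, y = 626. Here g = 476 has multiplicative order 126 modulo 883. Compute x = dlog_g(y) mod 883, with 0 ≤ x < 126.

54

Baby-step giant-step with m = ceil(sqrt(126)) = 12.
Baby table (476^j mod 883 for j=0..11):
  0:1  1:476  2:528  3:556  4:639  5:412  6:86  7:318
  8:375  9:134  10:208  11:112
Giant step factor: 476^(-12) ≡ 758 (mod 883).
Scan 626·758^i mod 883 for i = 0, 1, …:
  i=0: 626   i=1: 337   i=2: 259   i=3: 296
  i=4: 86
Match at i=4, j=6: x = 4·12 + 6 = 54.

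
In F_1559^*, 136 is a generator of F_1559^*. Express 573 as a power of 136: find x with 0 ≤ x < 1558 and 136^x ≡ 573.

60

Baby-step giant-step with m = ceil(sqrt(1558)) = 40.
Baby table (136^j mod 1559 for j=0..39):
  0:1  1:136  2:1347  3:789  4:1292  5:1104  6:480  7:1361
  8:1134  9:1442  10:1237  11:1419  12:1227  13:59  14:229  15:1523
  16:1340  17:1396  18:1217  19:258  20:790  21:1428  22:892  23:1269
  24:1094  25:679  26:363  27:1039  28:994  29:1110  30:1296  31:89
  32:1191  33:1399  34:66  35:1181  36:39  37:627  38:1086  39:1150
Giant step factor: 136^(-40) ≡ 502 (mod 1559).
Scan 573·502^i mod 1559 for i = 0, 1, …:
  i=0: 573   i=1: 790
Match at i=1, j=20: x = 1·40 + 20 = 60.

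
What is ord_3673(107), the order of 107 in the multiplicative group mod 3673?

1836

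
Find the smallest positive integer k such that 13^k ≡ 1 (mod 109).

The order of 13 must divide p − 1 = 108 = 2^2 · 3^3.
Divisors: 1, 2, 3, 4, 6, 9, 12, 18, 27, 36, 54, 108.
Check each in increasing order: 13^1 ≡ 13;  13^2 ≡ 60;  13^3 ≡ 17;  13^4 ≡ 3;  13^6 ≡ 71;  13^9 ≡ 8;  13^12 ≡ 27;  13^18 ≡ 64;  13^27 ≡ 76;  13^36 ≡ 63;  13^54 ≡ 108;  13^108 ≡ 1.
Smallest exponent giving 1 is 108.

108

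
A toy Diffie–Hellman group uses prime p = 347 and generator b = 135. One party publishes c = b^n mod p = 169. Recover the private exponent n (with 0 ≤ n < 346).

96

Baby-step giant-step with m = ceil(sqrt(346)) = 19.
Baby table (135^j mod 347 for j=0..18):
  0:1  1:135  2:181  3:145  4:143  5:220  6:205  7:262
  8:323  9:230  10:167  11:337  12:38  13:272  14:285  15:305
  16:229  17:32  18:156
Giant step factor: 135^(-19) ≡ 227 (mod 347).
Scan 169·227^i mod 347 for i = 0, 1, …:
  i=0: 169   i=1: 193   i=2: 89   i=3: 77
  i=4: 129   i=5: 135
Match at i=5, j=1: n = 5·19 + 1 = 96.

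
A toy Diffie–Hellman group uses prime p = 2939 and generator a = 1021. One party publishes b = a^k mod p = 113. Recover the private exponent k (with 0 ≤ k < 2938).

1688

Baby-step giant-step with m = ceil(sqrt(2938)) = 55.
Baby table (1021^j mod 2939 for j=0..54):
  0:1  1:1021  2:2035  3:2801  4:174  5:1314  6:1410  7:2439
  8:886  9:2333  10:1403  11:1170  12:1336  13:360  14:185  15:789
  16:283  17:921  18:2800  19:2092  20:2218  21:1548  22:2265  23:2511
  24:923  25:1903  26:284  27:1942  28:1896  29:1954  30:2392  31:2862
  32:736  33:2011  34:1809  35:1297  36:1687  37:173  38:293  39:2314
  40:2577  41:712  42:1019  43:2932  44:1670  45:450  46:966  47:1721
  48:2558  49:1886  50:561  51:2615  52:1303  53:1935  54:627
Giant step factor: 1021^(-55) ≡ 1258 (mod 2939).
Scan 113·1258^i mod 2939 for i = 0, 1, …:
  i=0: 113   i=1: 1082   i=2: 399   i=3: 2312
  i=4: 1825   i=5: 491   i=6: 488   i=7: 2592
  i=8: 1385   i=9: 2442     …   i=29: 1951
  i=30: 293
Match at i=30, j=38: k = 30·55 + 38 = 1688.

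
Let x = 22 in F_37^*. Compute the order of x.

36

The order of 22 must divide p − 1 = 36 = 2^2 · 3^2.
Divisors: 1, 2, 3, 4, 6, 9, 12, 18, 36.
Check each in increasing order: 22^1 ≡ 22;  22^2 ≡ 3;  22^3 ≡ 29;  22^4 ≡ 9;  22^6 ≡ 27;  22^9 ≡ 6;  22^12 ≡ 26;  22^18 ≡ 36;  22^36 ≡ 1.
Smallest exponent giving 1 is 36.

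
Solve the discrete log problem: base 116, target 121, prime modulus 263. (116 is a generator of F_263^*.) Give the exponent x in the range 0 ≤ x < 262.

Baby-step giant-step with m = ceil(sqrt(262)) = 17.
Baby table (116^j mod 263 for j=0..16):
  0:1  1:116  2:43  3:254  4:8  5:139  6:81  7:191
  8:64  9:60  10:122  11:213  12:249  13:217  14:187  15:126
  16:151
Giant step factor: 116^(-17) ≡ 5 (mod 263).
Scan 121·5^i mod 263 for i = 0, 1, …:
  i=0: 121   i=1: 79   i=2: 132   i=3: 134
  i=4: 144   i=5: 194   i=6: 181   i=7: 116
Match at i=7, j=1: x = 7·17 + 1 = 120.

120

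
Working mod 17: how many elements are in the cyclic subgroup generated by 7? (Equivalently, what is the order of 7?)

16

The order of 7 must divide p − 1 = 16 = 2^4.
Divisors: 1, 2, 4, 8, 16.
Check each in increasing order: 7^1 ≡ 7;  7^2 ≡ 15;  7^4 ≡ 4;  7^8 ≡ 16;  7^16 ≡ 1.
Smallest exponent giving 1 is 16.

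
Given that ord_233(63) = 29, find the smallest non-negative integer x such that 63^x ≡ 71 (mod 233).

5

Successive powers of 63 modulo 233:
  63^0=1  63^1=63  63^2=8  63^3=38  63^4=64  63^5=71
So 63^5 ≡ 71 (mod 233), giving x = 5.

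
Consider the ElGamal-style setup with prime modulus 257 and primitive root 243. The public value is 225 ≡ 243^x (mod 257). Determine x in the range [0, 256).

Baby-step giant-step with m = ceil(sqrt(256)) = 16.
Baby table (243^j mod 257 for j=0..15):
  0:1  1:243  2:196  3:83  4:123  5:77  6:207  7:186
  8:223  9:219  10:18  11:5  12:187  13:209  14:158  15:101
Giant step factor: 243^(-16) ≡ 255 (mod 257).
Scan 225·255^i mod 257 for i = 0, 1, …:
  i=0: 225   i=1: 64   i=2: 129   i=3: 256
  i=4: 2   i=5: 253   i=6: 8   i=7: 241
  i=8: 32   i=9: 193   i=10: 128   i=11: 1
Match at i=11, j=0: x = 11·16 + 0 = 176.

176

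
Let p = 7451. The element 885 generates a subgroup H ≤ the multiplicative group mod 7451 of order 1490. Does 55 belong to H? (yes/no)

55 ∈ ⟨885⟩ iff 55^1490 ≡ 1 (mod 7451), since |⟨885⟩| = 1490.
55^1490 mod 7451 = 1.
Since 1 = 1, 55 lies in the subgroup.

yes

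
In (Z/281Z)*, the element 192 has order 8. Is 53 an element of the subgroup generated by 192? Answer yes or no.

yes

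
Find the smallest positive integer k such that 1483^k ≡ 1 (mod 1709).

The order of 1483 must divide p − 1 = 1708 = 2^2 · 7 · 61.
Divisors: 1, 2, 4, 7, 14, 28, 61, 122, 244, 427, 854, 1708.
Check each in increasing order: 1483^1 ≡ 1483;  1483^2 ≡ 1515;  1483^4 ≡ 38;  1483^7 ≡ 1506;  1483^14 ≡ 193;  1483^28 ≡ 1360;  1483^61 ≡ 642;  1483^122 ≡ 295;  1483^244 ≡ 1575;  1483^427 ≡ 390;  1483^854 ≡ 1708;  1483^1708 ≡ 1.
Smallest exponent giving 1 is 1708.

1708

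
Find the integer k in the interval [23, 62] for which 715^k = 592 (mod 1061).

44

Compute 715^23 mod 1061 = 636, then multiply by 715 repeatedly:
  715^23=636  715^24=632  715^25=955  715^26=602  715^27=725
  715^28=607  715^29=56  715^30=783  715^31=698  715^32=400
  715^33=591  715^34=287  715^35=432  715^36=129  715^37=989
  715^38=509  715^39=12  715^40=92  715^41=1059  715^42=692
  715^43=354  715^44=592
Found 592 at exponent 44.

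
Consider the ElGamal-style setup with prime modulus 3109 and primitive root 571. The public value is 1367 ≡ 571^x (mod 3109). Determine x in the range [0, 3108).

1913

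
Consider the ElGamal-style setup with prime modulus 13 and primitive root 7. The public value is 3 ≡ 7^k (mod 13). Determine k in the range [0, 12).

8

Successive powers of 7 modulo 13:
  7^0=1  7^1=7  7^2=10  7^3=5  7^4=9  7^5=11
  7^6=12  7^7=6  7^8=3
So 7^8 ≡ 3 (mod 13), giving k = 8.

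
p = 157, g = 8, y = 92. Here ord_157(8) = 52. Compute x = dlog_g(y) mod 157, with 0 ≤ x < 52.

15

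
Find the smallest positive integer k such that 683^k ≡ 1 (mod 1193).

1192

The order of 683 must divide p − 1 = 1192 = 2^3 · 149.
Divisors: 1, 2, 4, 8, 149, 298, 596, 1192.
Check each in increasing order: 683^1 ≡ 683;  683^2 ≡ 26;  683^4 ≡ 676;  683^8 ≡ 57;  683^149 ≡ 831;  683^298 ≡ 1007;  683^596 ≡ 1192;  683^1192 ≡ 1.
Smallest exponent giving 1 is 1192.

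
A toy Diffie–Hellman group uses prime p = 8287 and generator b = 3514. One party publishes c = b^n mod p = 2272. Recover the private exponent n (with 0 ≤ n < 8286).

3500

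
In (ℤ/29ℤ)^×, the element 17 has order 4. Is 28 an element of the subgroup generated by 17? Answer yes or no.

⟨17⟩ has order 4; its elements mod 29 are {1, 12, 17, 28}.
28 is in this set.

yes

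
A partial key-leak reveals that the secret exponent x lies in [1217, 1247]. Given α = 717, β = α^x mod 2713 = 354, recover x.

Compute 717^1217 mod 2713 = 1259, then multiply by 717 repeatedly:
  717^1217=1259  717^1218=1987  717^1219=354
Found 354 at exponent 1219.

1219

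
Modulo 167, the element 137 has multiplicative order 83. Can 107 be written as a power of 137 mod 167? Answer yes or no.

107 ∈ ⟨137⟩ iff 107^83 ≡ 1 (mod 167), since |⟨137⟩| = 83.
107^83 mod 167 = 1.
Since 1 = 1, 107 lies in the subgroup.

yes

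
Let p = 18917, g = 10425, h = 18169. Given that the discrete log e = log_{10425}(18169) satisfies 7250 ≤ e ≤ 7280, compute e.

Compute 10425^7250 mod 18917 = 18795, then multiply by 10425 repeatedly:
  10425^7250=18795  10425^7251=14506  10425^7252=2552  10425^7253=7298  10425^7254=16393
  10425^7255=847  10425^7256=14653  10425^7257=2750  10425^7258=9495  10425^7259=11631
  10425^7260=14122  10425^7261=9756  10425^7262=8508  10425^7263=13004  10425^7264=7478
  10425^7265=1193  10425^7266=8556  10425^7267=2645  10425^7268=12056  10425^7269=18169
Found 18169 at exponent 7269.

7269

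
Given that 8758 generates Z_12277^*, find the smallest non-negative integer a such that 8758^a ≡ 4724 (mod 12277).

Baby-step giant-step with m = ceil(sqrt(12276)) = 111.
Baby table (8758^j mod 12277 for j=0..110):
  0:1  1:8758  2:8145  3:4540  4:8394  5:12253  6:10794  7:952
  8:1533  9:7253  10:576  11:11038  12:1706  13:39  14:10083  15:10730
  16:5182  17:8164  18:11341  19:3548  20:297  21:10679  22:496  23:10187
  24:787  25:5149  26:1521  27:373  28:1052  29:5666  30:11471  31:327
  32:3325  33:11583  34:11340  35:7067  36:4429  37:6139  38:4379  39:10211
  40:2270  41:4197  42:12265  43:5397  44:476  45:6905  46:9765  47:288
  48:5519  49:853  50:6158  51:11180  52:5365  53:2591  54:4082  55:11809
  56:1774  57:6287  58:11478  59:248  60:11232  61:6532  62:8713  63:6899
  64:6325  65:526  66:2833  67:11874  68:6302  69:7801  70:11930  71:5670
  72:9672  73:8353  74:9208  75:8328  76:11244  77:1135  78:8237  79:12271
  80:8837  81:238  82:9591  83:11021  84:144  85:8898  86:6565  87:3079
  88:5590  89:8821  90:7434  91:2041  92:12043  93:887  94:9282  95:5739
  96:124  97:5616  98:3266  99:10495  100:9588  101:9301  102:263  103:7555
  104:5937  105:3151  106:10039  107:5965  108:2835  109:4836  110:10315
Giant step factor: 8758^(-111) ≡ 8 (mod 12277).
Scan 4724·8^i mod 12277 for i = 0, 1, …:
  i=0: 4724   i=1: 961   i=2: 7688   i=3: 119
  i=4: 952
Match at i=4, j=7: a = 4·111 + 7 = 451.

451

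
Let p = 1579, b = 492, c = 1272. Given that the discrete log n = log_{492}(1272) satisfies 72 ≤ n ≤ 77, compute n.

76

Compute 492^72 mod 1579 = 256, then multiply by 492 repeatedly:
  492^72=256  492^73=1211  492^74=529  492^75=1312  492^76=1272
Found 1272 at exponent 76.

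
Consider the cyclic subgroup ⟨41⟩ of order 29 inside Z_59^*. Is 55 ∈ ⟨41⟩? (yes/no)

no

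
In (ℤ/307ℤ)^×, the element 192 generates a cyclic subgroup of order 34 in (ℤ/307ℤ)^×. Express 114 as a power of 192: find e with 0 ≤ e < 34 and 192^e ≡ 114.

24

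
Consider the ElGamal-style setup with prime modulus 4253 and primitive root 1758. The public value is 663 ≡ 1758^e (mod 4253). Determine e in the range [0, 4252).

2975

Baby-step giant-step with m = ceil(sqrt(4252)) = 66.
Baby table (1758^j mod 4253 for j=0..65):
  0:1  1:1758  2:2886  3:4012  4:1622  5:1966  6:2792  7:374
  8:2530  9:3355  10:3432  11:2702  12:3768  13:2223  14:3780  15:2054
  16:135  17:3415  18:2587  19:1489  20:2067  21:1724  22:2656  23:3707
  24:1310  25:2107  26:3996  27:3265  28:2573  29:2395  30:4193  31:845
  32:1213  33:1701  34:499  35:1124  36:2600  37:3078  38:1308  39:2844
  40:2477  41:3747  42:3582  43:2716  44:2862  45:97  46:406  47:3497
  48:2141  49:4226  50:3570  51:2885  52:2254  53:2989  54:2207  55:1170
  56:2661  57:3991  58:2981  59:902  60:3600  61:336  62:3774  63:12
  64:4084  65:608
Giant step factor: 1758^(-66) ≡ 25 (mod 4253).
Scan 663·25^i mod 4253 for i = 0, 1, …:
  i=0: 663   i=1: 3816   i=2: 1834   i=3: 3320
  i=4: 2193   i=5: 3789   i=6: 1159   i=7: 3457
  i=8: 1365   i=9: 101     …   i=44: 589
  i=45: 1966
Match at i=45, j=5: e = 45·66 + 5 = 2975.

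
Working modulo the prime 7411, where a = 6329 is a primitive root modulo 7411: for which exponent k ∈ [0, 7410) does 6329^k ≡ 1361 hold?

Baby-step giant-step with m = ceil(sqrt(7410)) = 87.
Baby table (6329^j mod 7411 for j=0..86):
  0:1  1:6329  2:7197  3:1807  4:1330  5:6085  6:4409  7:2146
  8:5082  9:238  10:1869  11:945  12:228  13:5278  14:3085  15:4391
  16:6800  17:1523  18:4767  19:162  20:2580  21:2387  22:3705  23:541
  24:107  25:2802  26:6746  27:663  28:1501  29:6338  30:4870  31:7292
  32:2771  33:3233  34:7297  35:4772  36:2163  37:1510  38:4011  39:2944
  40:1322  41:7330  42:6121  43:2512  44:1853  45:3435  46:3652  47:6010
  48:4038  49:3374  50:2955  51:4242  52:4976  53:3765  54:2320  55:2089
  56:57  57:5025  58:2624  59:6656  60:1700  61:5939  62:6750  63:3746
  64:645  65:6155  66:2779  67:1988  68:5585  69:4406  70:5392  71:5724
  72:2228  73:5290  74:4923  75:1823  76:6251  77:2661  78:3677  79:1193
  80:6099  81:4083  82:6561  83:736  84:4036  85:5538  86:3383
Giant step factor: 6329^(-87) ≡ 4921 (mod 7411).
Scan 1361·4921^i mod 7411 for i = 0, 1, …:
  i=0: 1361   i=1: 5348   i=2: 1047   i=3: 1642
  i=4: 2292   i=5: 6801   i=6: 7056   i=7: 2041
  i=8: 1856   i=9: 3024     …   i=53: 5208
  i=54: 1330
Match at i=54, j=4: k = 54·87 + 4 = 4702.

4702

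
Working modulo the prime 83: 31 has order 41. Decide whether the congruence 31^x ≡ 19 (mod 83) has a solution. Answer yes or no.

19 ∈ ⟨31⟩ iff 19^41 ≡ 1 (mod 83), since |⟨31⟩| = 41.
19^41 mod 83 = 82.
Since 82 ≠ 1, 19 does not lie in the subgroup.

no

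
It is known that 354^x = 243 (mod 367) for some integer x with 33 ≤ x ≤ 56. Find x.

Compute 354^33 mod 367 = 243, then multiply by 354 repeatedly:
  354^33=243
Found 243 at exponent 33.

33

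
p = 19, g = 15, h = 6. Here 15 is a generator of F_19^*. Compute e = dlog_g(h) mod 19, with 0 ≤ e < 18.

16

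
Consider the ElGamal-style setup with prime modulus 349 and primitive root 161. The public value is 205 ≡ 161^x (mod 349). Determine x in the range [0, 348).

238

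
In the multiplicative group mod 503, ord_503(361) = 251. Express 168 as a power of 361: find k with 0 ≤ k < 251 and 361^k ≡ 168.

149

Baby-step giant-step with m = ceil(sqrt(251)) = 16.
Baby table (361^j mod 503 for j=0..15):
  0:1  1:361  2:44  3:291  4:427  5:229  6:177  7:16
  8:243  9:201  10:129  11:293  12:143  13:317  14:256  15:367
Giant step factor: 361^(-16) ≡ 94 (mod 503).
Scan 168·94^i mod 503 for i = 0, 1, …:
  i=0: 168   i=1: 199   i=2: 95   i=3: 379
  i=4: 416   i=5: 373   i=6: 355   i=7: 172
  i=8: 72   i=9: 229
Match at i=9, j=5: k = 9·16 + 5 = 149.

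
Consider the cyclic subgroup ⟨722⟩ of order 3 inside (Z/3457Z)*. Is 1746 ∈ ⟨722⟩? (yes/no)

no

1746 ∈ ⟨722⟩ iff 1746^3 ≡ 1 (mod 3457), since |⟨722⟩| = 3.
1746^3 mod 3457 = 606.
Since 606 ≠ 1, 1746 does not lie in the subgroup.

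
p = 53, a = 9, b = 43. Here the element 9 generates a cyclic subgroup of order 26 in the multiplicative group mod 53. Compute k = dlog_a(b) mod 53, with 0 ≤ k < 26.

19

Successive powers of 9 modulo 53:
  9^0=1  9^1=9  9^2=28  9^3=40  9^4=42  9^5=7
  9^6=10  9^7=37  9^8=15  9^9=29  9^10=49  9^11=17
  9^12=47  9^13=52  9^14=44  9^15=25  9^16=13  9^17=11
  9^18=46  9^19=43
So 9^19 ≡ 43 (mod 53), giving k = 19.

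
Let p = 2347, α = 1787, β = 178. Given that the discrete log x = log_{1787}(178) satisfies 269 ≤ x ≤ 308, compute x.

288

Compute 1787^269 mod 2347 = 62, then multiply by 1787 repeatedly:
  1787^269=62  1787^270=485  1787^271=652  1787^272=1012  1787^273=1254
  1787^274=1860  1787^275=468  1787^276=784  1787^277=2196  1787^278=68
  1787^279=1819  1787^280=2305  1787^281=50  1787^282=164  1787^283=2040
  1787^284=589  1787^285=1087  1787^286=1500  1787^287=226  1787^288=178
Found 178 at exponent 288.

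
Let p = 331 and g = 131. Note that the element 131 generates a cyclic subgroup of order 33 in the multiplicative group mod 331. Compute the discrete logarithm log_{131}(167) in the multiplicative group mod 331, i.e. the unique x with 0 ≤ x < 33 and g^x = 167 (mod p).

21

Successive powers of 131 modulo 331:
  131^0=1  131^1=131  131^2=280  131^3=270  131^4=284  131^5=132
  131^6=80  131^7=219  131^8=223  131^9=85  131^10=212  131^11=299
  131^12=111  131^13=308  131^14=297  131^15=180  131^16=79  131^17=88
  131^18=274  131^19=146  131^20=259  131^21=167
So 131^21 ≡ 167 (mod 331), giving x = 21.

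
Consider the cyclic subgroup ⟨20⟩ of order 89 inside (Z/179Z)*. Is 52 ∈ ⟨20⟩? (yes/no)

52 ∈ ⟨20⟩ iff 52^89 ≡ 1 (mod 179), since |⟨20⟩| = 89.
52^89 mod 179 = 1.
Since 1 = 1, 52 lies in the subgroup.

yes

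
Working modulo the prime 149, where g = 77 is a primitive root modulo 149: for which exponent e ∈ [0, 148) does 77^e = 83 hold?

17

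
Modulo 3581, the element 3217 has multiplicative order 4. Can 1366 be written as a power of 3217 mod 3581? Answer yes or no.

⟨3217⟩ has order 4; its elements mod 3581 are {1, 364, 3217, 3580}.
1366 is not in this set.

no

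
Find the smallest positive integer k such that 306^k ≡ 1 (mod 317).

158

The order of 306 must divide p − 1 = 316 = 2^2 · 79.
Divisors: 1, 2, 4, 79, 158, 316.
Check each in increasing order: 306^1 ≡ 306;  306^2 ≡ 121;  306^4 ≡ 59;  306^79 ≡ 316;  306^158 ≡ 1.
Smallest exponent giving 1 is 158.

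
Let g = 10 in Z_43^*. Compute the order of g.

21

The order of 10 must divide p − 1 = 42 = 2 · 3 · 7.
Divisors: 1, 2, 3, 6, 7, 14, 21, 42.
Check each in increasing order: 10^1 ≡ 10;  10^2 ≡ 14;  10^3 ≡ 11;  10^6 ≡ 35;  10^7 ≡ 6;  10^14 ≡ 36;  10^21 ≡ 1.
Smallest exponent giving 1 is 21.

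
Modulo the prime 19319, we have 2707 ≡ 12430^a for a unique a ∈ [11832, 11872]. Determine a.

Compute 12430^11832 mod 19319 = 1039, then multiply by 12430 repeatedly:
  12430^11832=1039  12430^11833=9678  12430^11834=17446  12430^11835=17324  12430^11836=7746
  12430^11837=16203  12430^11838=2715  12430^11839=16476  12430^11840=15280  12430^11841=5311
  12430^11842=2707
Found 2707 at exponent 11842.

11842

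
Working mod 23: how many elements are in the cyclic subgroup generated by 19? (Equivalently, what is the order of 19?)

22

The order of 19 must divide p − 1 = 22 = 2 · 11.
Divisors: 1, 2, 11, 22.
Check each in increasing order: 19^1 ≡ 19;  19^2 ≡ 16;  19^11 ≡ 22;  19^22 ≡ 1.
Smallest exponent giving 1 is 22.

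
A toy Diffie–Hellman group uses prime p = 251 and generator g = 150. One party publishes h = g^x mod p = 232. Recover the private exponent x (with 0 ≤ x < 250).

208

Baby-step giant-step with m = ceil(sqrt(250)) = 16.
Baby table (150^j mod 251 for j=0..15):
  0:1  1:150  2:161  3:54  4:68  5:160  6:155  7:158
  8:106  9:87  10:249  11:202  12:180  13:143  14:115  15:182
Giant step factor: 150^(-16) ≡ 17 (mod 251).
Scan 232·17^i mod 251 for i = 0, 1, …:
  i=0: 232   i=1: 179   i=2: 31   i=3: 25
  i=4: 174   i=5: 197   i=6: 86   i=7: 207
  i=8: 5   i=9: 85   i=10: 190   i=11: 218
  i=12: 192   i=13: 1
Match at i=13, j=0: x = 13·16 + 0 = 208.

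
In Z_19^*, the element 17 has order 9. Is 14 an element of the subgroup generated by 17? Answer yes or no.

no

⟨17⟩ has order 9; its elements mod 19 are {1, 4, 5, 6, 7, 9, 11, 16, 17}.
14 is not in this set.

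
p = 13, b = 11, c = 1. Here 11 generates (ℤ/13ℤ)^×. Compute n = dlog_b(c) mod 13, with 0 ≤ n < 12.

Successive powers of 11 modulo 13:
  11^0=1
So 11^0 ≡ 1 (mod 13), giving n = 0.

0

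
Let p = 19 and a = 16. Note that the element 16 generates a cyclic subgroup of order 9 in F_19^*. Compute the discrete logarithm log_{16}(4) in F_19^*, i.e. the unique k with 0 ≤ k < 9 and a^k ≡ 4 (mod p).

5

Successive powers of 16 modulo 19:
  16^0=1  16^1=16  16^2=9  16^3=11  16^4=5  16^5=4
So 16^5 ≡ 4 (mod 19), giving k = 5.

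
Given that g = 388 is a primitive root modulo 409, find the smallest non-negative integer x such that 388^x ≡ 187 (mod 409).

265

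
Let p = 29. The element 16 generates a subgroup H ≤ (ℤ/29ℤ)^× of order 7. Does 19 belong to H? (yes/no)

no

⟨16⟩ has order 7; its elements mod 29 are {1, 7, 16, 20, 23, 24, 25}.
19 is not in this set.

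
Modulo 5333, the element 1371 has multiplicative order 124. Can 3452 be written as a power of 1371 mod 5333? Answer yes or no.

no

3452 ∈ ⟨1371⟩ iff 3452^124 ≡ 1 (mod 5333), since |⟨1371⟩| = 124.
3452^124 mod 5333 = 3160.
Since 3160 ≠ 1, 3452 does not lie in the subgroup.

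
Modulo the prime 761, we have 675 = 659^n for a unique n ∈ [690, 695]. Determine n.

695

Compute 659^690 mod 761 = 23, then multiply by 659 repeatedly:
  659^690=23  659^691=698  659^692=338  659^693=530  659^694=732
  659^695=675
Found 675 at exponent 695.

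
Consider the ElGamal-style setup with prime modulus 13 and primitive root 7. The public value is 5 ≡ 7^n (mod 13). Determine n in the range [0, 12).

Successive powers of 7 modulo 13:
  7^0=1  7^1=7  7^2=10  7^3=5
So 7^3 ≡ 5 (mod 13), giving n = 3.

3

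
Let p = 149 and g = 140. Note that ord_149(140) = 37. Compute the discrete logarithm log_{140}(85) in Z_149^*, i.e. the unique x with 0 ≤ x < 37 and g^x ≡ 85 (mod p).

23

Successive powers of 140 modulo 149:
  140^0=1  140^1=140  140^2=81  140^3=16  140^4=5  140^5=104
  140^6=107  140^7=80  140^8=25  140^9=73  140^10=88  140^11=102
  140^12=125  140^13=67  140^14=142  140^15=63  140^16=29  140^17=37
  140^18=114  140^19=17  140^20=145  140^21=36  140^22=123  140^23=85
So 140^23 ≡ 85 (mod 149), giving x = 23.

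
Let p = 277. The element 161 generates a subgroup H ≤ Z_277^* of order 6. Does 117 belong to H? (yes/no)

yes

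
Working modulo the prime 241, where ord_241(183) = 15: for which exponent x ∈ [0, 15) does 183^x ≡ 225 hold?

5

Successive powers of 183 modulo 241:
  183^0=1  183^1=183  183^2=231  183^3=98  183^4=100  183^5=225
So 183^5 ≡ 225 (mod 241), giving x = 5.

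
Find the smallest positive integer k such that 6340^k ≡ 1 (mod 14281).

1785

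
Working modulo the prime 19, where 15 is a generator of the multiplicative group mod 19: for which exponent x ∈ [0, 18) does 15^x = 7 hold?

12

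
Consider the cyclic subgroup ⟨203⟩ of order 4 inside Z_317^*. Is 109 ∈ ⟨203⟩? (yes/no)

no

⟨203⟩ has order 4; its elements mod 317 are {1, 114, 203, 316}.
109 is not in this set.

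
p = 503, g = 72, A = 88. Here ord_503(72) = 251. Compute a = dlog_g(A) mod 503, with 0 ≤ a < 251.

Baby-step giant-step with m = ceil(sqrt(251)) = 16.
Baby table (72^j mod 503 for j=0..15):
  0:1  1:72  2:154  3:22  4:75  5:370  6:484  7:141
  8:92  9:85  10:84  11:12  12:361  13:339  14:264  15:397
Giant step factor: 72^(-16) ≡ 185 (mod 503).
Scan 88·185^i mod 503 for i = 0, 1, …:
  i=0: 88   i=1: 184   i=2: 339
Match at i=2, j=13: a = 2·16 + 13 = 45.

45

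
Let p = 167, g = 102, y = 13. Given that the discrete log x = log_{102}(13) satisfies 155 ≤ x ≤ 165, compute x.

163

Compute 102^155 mod 167 = 74, then multiply by 102 repeatedly:
  102^155=74  102^156=33  102^157=26  102^158=147  102^159=131
  102^160=2  102^161=37  102^162=100  102^163=13
Found 13 at exponent 163.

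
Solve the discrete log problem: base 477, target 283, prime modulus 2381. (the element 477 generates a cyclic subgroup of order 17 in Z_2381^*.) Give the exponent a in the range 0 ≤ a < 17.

5

Successive powers of 477 modulo 2381:
  477^0=1  477^1=477  477^2=1334  477^3=591  477^4=949  477^5=283
So 477^5 ≡ 283 (mod 2381), giving a = 5.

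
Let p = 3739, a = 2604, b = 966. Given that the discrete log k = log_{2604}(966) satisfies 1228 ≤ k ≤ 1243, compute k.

Compute 2604^1228 mod 3739 = 2018, then multiply by 2604 repeatedly:
  2604^1228=2018  2604^1229=1577  2604^1230=1086  2604^1231=1260  2604^1232=1937
  2604^1233=37  2604^1234=2873  2604^1235=3292  2604^1236=2580  2604^1237=3076
  2604^1238=966
Found 966 at exponent 1238.

1238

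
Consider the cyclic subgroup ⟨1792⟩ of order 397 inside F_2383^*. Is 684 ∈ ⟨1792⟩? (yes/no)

yes

684 ∈ ⟨1792⟩ iff 684^397 ≡ 1 (mod 2383), since |⟨1792⟩| = 397.
684^397 mod 2383 = 1.
Since 1 = 1, 684 lies in the subgroup.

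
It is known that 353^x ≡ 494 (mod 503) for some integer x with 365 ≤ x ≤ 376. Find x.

369

Compute 353^365 mod 503 = 116, then multiply by 353 repeatedly:
  353^365=116  353^366=205  353^367=436  353^368=493  353^369=494
Found 494 at exponent 369.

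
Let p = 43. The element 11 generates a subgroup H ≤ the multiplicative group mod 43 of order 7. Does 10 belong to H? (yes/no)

no

10 ∈ ⟨11⟩ iff 10^7 ≡ 1 (mod 43), since |⟨11⟩| = 7.
10^7 mod 43 = 6.
Since 6 ≠ 1, 10 does not lie in the subgroup.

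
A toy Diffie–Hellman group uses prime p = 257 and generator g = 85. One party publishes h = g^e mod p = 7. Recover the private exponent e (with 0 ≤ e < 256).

59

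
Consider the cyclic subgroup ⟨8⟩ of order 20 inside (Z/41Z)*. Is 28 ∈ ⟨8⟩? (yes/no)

no

⟨8⟩ has order 20; its elements mod 41 are {1, 2, 4, 5, 8, 9, 10, 16, 18, 20, 21, 23, 25, 31, 32, 33, 36, 37, 39, 40}.
28 is not in this set.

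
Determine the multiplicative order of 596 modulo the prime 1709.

The order of 596 must divide p − 1 = 1708 = 2^2 · 7 · 61.
Divisors: 1, 2, 4, 7, 14, 28, 61, 122, 244, 427, 854, 1708.
Check each in increasing order: 596^1 ≡ 596;  596^2 ≡ 1453;  596^4 ≡ 594;  596^7 ≡ 1544;  596^14 ≡ 1590;  596^28 ≡ 489;  596^61 ≡ 1319;  596^122 ≡ 1708;  596^244 ≡ 1.
Smallest exponent giving 1 is 244.

244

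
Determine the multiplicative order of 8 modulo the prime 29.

28

The order of 8 must divide p − 1 = 28 = 2^2 · 7.
Divisors: 1, 2, 4, 7, 14, 28.
Check each in increasing order: 8^1 ≡ 8;  8^2 ≡ 6;  8^4 ≡ 7;  8^7 ≡ 17;  8^14 ≡ 28;  8^28 ≡ 1.
Smallest exponent giving 1 is 28.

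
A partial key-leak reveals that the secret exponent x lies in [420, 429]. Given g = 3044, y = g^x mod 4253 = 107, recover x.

Compute 3044^420 mod 4253 = 2404, then multiply by 3044 repeatedly:
  3044^420=2404  3044^421=2616  3044^422=1488  3044^423=27  3044^424=1381
  3044^425=1800  3044^426=1336  3044^427=916  3044^428=2589  3044^429=107
Found 107 at exponent 429.

429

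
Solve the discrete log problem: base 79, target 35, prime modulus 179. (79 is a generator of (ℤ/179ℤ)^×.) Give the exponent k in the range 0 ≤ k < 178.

109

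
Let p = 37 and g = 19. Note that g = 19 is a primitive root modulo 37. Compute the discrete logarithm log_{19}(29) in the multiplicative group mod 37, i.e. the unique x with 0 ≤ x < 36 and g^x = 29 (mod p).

Successive powers of 19 modulo 37:
  19^0=1  19^1=19  19^2=28  19^3=14  19^4=7  19^5=22
  19^6=11  19^7=24  19^8=12  19^9=6  19^10=3  19^11=20
  19^12=10  19^13=5  19^14=21  19^15=29
So 19^15 ≡ 29 (mod 37), giving x = 15.

15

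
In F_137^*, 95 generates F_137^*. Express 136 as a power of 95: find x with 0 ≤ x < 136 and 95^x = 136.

Baby-step giant-step with m = ceil(sqrt(136)) = 12.
Baby table (95^j mod 137 for j=0..11):
  0:1  1:95  2:120  3:29  4:15  5:55  6:19  7:24
  8:88  9:3  10:11  11:86
Giant step factor: 95^(-12) ≡ 63 (mod 137).
Scan 136·63^i mod 137 for i = 0, 1, …:
  i=0: 136   i=1: 74   i=2: 4   i=3: 115
  i=4: 121   i=5: 88
Match at i=5, j=8: x = 5·12 + 8 = 68.

68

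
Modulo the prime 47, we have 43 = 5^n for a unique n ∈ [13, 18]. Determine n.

13

Compute 5^13 mod 47 = 43, then multiply by 5 repeatedly:
  5^13=43
Found 43 at exponent 13.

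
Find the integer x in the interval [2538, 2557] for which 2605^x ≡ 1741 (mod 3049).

Compute 2605^2538 mod 3049 = 1323, then multiply by 2605 repeatedly:
  2605^2538=1323  2605^2539=1045  2605^2540=2517  2605^2541=1435  2605^2542=101
  2605^2543=891  2605^2544=766  2605^2545=1384  2605^2546=1402  2605^2547=2557
  2605^2548=1969  2605^2549=827  2605^2550=1741
Found 1741 at exponent 2550.

2550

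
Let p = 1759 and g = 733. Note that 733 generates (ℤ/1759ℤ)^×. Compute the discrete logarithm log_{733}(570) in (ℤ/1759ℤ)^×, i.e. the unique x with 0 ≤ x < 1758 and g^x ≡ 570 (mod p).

Baby-step giant-step with m = ceil(sqrt(1758)) = 42.
Baby table (733^j mod 1759 for j=0..41):
  0:1  1:733  2:794  3:1532  4:714  5:939  6:518  7:1509
  8:1445  9:267  10:462  11:918  12:956  13:666  14:935  15:1104
  16:92  17:594  18:929  19:224  20:605  21:197  22:163  23:1626
  24:1015  25:1697  26:288  27:24  28:2  29:1466  30:1588  31:1305
  32:1428  33:119  34:1036  35:1259  36:1131  37:534  38:924  39:77
  40:153  41:1332
Giant step factor: 733^(-42) ≡ 1553 (mod 1759).
Scan 570·1553^i mod 1759 for i = 0, 1, …:
  i=0: 570   i=1: 433   i=2: 511   i=3: 274
  i=4: 1603   i=5: 474   i=6: 860   i=7: 499
  i=8: 987   i=9: 722     …   i=15: 503
  i=16: 163
Match at i=16, j=22: x = 16·42 + 22 = 694.

694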